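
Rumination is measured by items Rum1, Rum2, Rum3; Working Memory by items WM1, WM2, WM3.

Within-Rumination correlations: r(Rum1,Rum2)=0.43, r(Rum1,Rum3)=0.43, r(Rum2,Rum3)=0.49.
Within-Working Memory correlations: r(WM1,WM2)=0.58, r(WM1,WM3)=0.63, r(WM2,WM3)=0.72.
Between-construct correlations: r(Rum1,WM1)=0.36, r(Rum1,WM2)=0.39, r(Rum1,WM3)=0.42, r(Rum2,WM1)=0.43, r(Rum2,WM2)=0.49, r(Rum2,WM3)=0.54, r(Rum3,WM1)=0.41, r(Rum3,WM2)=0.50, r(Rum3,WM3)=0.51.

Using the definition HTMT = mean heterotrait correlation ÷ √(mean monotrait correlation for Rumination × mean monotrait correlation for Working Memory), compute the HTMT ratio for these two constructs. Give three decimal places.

Between-construct mean = 4.05/9 = 0.4500.
Mean within-Rum = 1.35/3 = 0.4500; mean within-WM = 1.93/3 = 0.6433.
Geometric mean = √(0.4500 × 0.6433) = 0.5380.
HTMT = 0.4500 / 0.5380 = 0.836.

0.836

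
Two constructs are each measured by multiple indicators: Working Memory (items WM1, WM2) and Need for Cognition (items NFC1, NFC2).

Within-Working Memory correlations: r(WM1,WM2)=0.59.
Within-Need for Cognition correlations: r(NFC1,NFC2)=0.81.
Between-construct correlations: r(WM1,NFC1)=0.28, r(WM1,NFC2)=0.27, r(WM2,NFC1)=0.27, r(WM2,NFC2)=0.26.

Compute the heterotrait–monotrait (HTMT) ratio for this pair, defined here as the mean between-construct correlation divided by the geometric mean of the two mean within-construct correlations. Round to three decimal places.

Between-construct mean = 1.08/4 = 0.2700.
Mean within-WM = 0.59/1 = 0.5900; mean within-NFC = 0.81/1 = 0.8100.
Geometric mean = √(0.5900 × 0.8100) = 0.6913.
HTMT = 0.2700 / 0.6913 = 0.391.

0.391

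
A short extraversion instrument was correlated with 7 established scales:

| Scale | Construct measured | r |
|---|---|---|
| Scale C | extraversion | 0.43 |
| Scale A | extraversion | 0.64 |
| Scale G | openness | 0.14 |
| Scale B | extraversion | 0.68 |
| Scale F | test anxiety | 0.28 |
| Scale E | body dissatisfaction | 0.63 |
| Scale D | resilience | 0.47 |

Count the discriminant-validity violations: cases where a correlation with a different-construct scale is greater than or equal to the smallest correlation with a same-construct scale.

2

Convergent (same construct = extraversion): Scale C, Scale A, Scale B.
Smallest convergent = 0.43. Discriminant values: 0.14, 0.28, 0.63, 0.47; count ≥ 0.43 → 2.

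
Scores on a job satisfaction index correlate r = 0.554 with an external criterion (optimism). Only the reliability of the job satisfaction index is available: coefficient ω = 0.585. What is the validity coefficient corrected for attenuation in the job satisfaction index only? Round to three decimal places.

0.724

Single correction: r_c = r_obs / √r_xx = 0.554 / √0.585 = 0.554 / 0.7649 ≈ 0.724.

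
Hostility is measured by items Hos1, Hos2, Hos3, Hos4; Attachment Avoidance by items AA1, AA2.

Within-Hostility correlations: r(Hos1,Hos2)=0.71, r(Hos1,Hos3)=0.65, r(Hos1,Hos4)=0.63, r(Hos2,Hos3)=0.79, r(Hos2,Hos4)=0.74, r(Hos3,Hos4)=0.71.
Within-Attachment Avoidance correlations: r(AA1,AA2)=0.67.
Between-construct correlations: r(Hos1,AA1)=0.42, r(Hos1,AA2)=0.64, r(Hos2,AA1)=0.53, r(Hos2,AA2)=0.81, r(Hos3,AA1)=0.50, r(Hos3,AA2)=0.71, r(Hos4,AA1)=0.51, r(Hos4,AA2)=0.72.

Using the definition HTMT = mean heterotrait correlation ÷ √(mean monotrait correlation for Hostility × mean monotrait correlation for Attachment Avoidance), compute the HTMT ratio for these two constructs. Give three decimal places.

Mean heterotrait r = 4.84/8 = 0.6050.
Mean within-Hos = 4.23/6 = 0.7050; mean within-AA = 0.67/1 = 0.6700.
Geometric mean = √(0.7050 × 0.6700) = 0.6873.
HTMT = 0.6050 / 0.6873 = 0.880.

0.880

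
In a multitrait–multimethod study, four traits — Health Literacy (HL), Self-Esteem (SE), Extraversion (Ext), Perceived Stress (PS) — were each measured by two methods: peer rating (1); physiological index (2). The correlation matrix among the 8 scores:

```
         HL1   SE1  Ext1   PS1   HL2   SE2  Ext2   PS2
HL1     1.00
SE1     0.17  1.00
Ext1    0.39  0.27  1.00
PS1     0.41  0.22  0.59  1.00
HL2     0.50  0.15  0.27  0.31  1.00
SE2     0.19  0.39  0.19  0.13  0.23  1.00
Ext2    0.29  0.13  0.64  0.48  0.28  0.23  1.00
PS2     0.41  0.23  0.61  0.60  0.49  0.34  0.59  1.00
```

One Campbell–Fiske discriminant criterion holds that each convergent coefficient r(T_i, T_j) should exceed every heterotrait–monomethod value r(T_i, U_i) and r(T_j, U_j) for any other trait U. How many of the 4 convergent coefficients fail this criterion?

Checking each validity diagonal entry against its comparison values:
HL (methods 1·2): 0.50 vs {0.17, 0.23, 0.39, 0.28, 0.41, 0.49} → pass.
SE (methods 1·2): 0.39 vs {0.17, 0.23, 0.27, 0.23, 0.22, 0.34} → pass.
Ext (methods 1·2): 0.64 vs {0.39, 0.28, 0.27, 0.23, 0.59, 0.59} → pass.
PS (methods 1·2): 0.60 vs {0.41, 0.49, 0.22, 0.34, 0.59, 0.59} → pass.
0 of 4 fail.

0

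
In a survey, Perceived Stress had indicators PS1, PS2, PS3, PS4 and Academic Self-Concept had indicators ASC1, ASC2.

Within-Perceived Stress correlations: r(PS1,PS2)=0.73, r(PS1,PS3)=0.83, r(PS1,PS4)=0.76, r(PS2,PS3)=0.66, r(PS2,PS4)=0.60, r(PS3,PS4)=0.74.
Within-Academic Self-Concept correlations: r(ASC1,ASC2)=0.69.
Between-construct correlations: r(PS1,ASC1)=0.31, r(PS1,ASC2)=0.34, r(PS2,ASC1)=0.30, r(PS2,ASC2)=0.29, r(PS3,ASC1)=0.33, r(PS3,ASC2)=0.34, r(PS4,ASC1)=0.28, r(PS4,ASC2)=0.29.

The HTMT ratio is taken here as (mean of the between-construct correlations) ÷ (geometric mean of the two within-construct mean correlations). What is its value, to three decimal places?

Mean between = 2.48/8 = 0.3100.
Mean within-PS = 4.32/6 = 0.7200; mean within-ASC = 0.69/1 = 0.6900.
Geometric mean = √(0.7200 × 0.6900) = 0.7048.
HTMT = 0.3100 / 0.7048 = 0.440.

0.440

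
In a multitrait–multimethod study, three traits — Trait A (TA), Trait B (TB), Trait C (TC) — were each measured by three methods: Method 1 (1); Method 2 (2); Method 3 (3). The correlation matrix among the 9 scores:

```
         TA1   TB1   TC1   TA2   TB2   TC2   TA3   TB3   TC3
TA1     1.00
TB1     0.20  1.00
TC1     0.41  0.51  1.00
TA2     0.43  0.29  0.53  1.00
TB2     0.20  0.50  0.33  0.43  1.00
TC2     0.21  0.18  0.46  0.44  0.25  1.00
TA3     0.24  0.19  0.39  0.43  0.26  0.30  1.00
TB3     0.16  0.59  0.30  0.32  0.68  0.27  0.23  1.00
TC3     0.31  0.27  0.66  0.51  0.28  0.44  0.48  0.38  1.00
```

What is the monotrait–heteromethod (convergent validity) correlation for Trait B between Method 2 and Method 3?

0.68

Same trait (TB), different methods: r(TB2, TB3) = 0.68.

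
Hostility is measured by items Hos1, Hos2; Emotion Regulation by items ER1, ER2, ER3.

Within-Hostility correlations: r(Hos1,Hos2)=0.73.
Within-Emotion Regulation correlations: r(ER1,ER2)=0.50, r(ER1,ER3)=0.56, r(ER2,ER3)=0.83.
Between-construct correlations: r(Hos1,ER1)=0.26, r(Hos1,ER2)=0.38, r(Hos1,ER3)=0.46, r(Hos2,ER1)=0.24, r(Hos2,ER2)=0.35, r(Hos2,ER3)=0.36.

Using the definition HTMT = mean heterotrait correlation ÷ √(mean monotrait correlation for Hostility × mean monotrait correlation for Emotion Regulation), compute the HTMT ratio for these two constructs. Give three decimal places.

0.504

Between-construct mean = 2.05/6 = 0.3417.
Mean within-Hos = 0.73/1 = 0.7300; mean within-ER = 1.89/3 = 0.6300.
Geometric mean = √(0.7300 × 0.6300) = 0.6782.
HTMT = 0.3417 / 0.6782 = 0.504.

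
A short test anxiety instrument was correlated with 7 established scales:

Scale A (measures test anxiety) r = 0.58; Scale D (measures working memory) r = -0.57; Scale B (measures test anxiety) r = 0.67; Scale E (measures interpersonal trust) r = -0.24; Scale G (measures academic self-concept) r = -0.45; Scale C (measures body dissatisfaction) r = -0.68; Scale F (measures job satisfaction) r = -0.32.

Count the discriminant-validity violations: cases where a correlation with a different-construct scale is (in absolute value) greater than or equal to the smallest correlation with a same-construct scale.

1

Convergent (same construct = test anxiety): Scale A, Scale B.
Smallest convergent = 0.58. Discriminant |r|: 0.57, 0.24, 0.45, 0.68, 0.32; count ≥ 0.58 → 1.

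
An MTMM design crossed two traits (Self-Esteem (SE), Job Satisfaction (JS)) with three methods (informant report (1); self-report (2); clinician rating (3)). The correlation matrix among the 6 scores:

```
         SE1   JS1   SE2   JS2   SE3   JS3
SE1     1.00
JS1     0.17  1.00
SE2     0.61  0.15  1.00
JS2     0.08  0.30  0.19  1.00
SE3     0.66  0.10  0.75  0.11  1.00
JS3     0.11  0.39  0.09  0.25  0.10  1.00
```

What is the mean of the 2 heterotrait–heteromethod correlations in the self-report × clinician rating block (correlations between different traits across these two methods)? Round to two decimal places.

HTHM values (method 2 × method 3): 0.09, 0.11; mean = 0.20/2 = 0.10.

0.10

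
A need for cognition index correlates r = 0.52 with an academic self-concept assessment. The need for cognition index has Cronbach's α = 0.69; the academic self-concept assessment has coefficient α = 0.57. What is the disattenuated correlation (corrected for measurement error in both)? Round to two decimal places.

r_true = r_obs / √(r_xx · r_yy) = 0.52 / √(0.69 × 0.57) = 0.52 / √0.3933 = 0.52 / 0.6271 ≈ 0.83.

0.83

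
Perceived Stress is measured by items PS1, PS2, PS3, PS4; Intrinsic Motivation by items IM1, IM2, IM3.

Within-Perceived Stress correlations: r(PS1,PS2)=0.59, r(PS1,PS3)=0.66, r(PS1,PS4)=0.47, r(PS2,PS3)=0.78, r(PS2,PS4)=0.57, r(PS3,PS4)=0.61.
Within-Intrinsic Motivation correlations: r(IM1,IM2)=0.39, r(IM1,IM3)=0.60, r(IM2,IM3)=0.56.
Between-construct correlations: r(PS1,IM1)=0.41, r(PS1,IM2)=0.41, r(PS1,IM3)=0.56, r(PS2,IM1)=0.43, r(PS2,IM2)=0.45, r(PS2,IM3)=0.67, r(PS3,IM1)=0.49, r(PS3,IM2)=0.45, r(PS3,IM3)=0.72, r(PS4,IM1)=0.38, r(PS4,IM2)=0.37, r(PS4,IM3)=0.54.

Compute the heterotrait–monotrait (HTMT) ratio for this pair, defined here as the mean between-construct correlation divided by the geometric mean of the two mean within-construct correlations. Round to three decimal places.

0.870

Mean between = 5.88/12 = 0.4900.
Mean within-PS = 3.68/6 = 0.6133; mean within-IM = 1.55/3 = 0.5167.
Geometric mean = √(0.6133 × 0.5167) = 0.5629.
HTMT = 0.4900 / 0.5629 = 0.870.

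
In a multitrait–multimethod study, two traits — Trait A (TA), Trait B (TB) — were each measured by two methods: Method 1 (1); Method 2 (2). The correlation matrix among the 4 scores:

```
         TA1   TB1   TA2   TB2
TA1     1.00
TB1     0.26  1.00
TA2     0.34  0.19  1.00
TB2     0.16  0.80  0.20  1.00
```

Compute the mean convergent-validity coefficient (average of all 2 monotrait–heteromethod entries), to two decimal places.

Convergent values: 0.34, 0.80; mean = 1.14/2 = 0.57.

0.57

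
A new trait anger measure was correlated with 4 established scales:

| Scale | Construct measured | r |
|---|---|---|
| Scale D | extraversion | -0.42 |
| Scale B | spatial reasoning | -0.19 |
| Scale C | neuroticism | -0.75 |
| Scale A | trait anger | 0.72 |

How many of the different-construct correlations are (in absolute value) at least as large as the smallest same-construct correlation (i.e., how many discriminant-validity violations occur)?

Convergent (same construct = trait anger): Scale A.
Smallest convergent = 0.72. Discriminant |r|: 0.42, 0.19, 0.75; count ≥ 0.72 → 1.

1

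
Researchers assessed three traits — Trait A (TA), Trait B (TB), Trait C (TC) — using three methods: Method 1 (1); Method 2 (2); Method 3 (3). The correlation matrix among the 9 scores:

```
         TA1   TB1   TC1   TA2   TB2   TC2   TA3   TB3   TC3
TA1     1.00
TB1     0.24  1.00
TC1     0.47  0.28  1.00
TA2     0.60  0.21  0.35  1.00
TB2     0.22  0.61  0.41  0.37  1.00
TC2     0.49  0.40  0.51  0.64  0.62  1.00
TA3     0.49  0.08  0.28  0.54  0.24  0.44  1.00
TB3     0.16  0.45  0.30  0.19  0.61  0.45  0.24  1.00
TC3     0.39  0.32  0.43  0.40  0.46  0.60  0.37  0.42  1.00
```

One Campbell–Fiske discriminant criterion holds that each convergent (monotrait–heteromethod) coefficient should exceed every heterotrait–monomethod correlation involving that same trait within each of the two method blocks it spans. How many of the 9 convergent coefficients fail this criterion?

7

Convergent coefficients and their comparison sets:
TA (methods 1·2): 0.60 vs {0.24, 0.37, 0.47, 0.64} → fail.
TA (methods 1·3): 0.49 vs {0.24, 0.24, 0.47, 0.37} → pass.
TA (methods 2·3): 0.54 vs {0.37, 0.24, 0.64, 0.37} → fail.
TB (methods 1·2): 0.61 vs {0.24, 0.37, 0.28, 0.62} → fail.
TB (methods 1·3): 0.45 vs {0.24, 0.24, 0.28, 0.42} → pass.
TB (methods 2·3): 0.61 vs {0.37, 0.24, 0.62, 0.42} → fail.
TC (methods 1·2): 0.51 vs {0.47, 0.64, 0.28, 0.62} → fail.
TC (methods 1·3): 0.43 vs {0.47, 0.37, 0.28, 0.42} → fail.
TC (methods 2·3): 0.60 vs {0.64, 0.37, 0.62, 0.42} → fail.
7 of 9 fail.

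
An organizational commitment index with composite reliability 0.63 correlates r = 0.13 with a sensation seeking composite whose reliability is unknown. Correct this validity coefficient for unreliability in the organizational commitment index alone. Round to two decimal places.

0.16

Single correction: r_c = r_obs / √r_xx = 0.13 / √0.63 = 0.13 / 0.7937 ≈ 0.16.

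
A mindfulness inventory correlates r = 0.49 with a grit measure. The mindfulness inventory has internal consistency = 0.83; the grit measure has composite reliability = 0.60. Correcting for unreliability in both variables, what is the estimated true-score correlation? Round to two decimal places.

0.69

r_true = r_obs / √(r_xx · r_yy) = 0.49 / √(0.83 × 0.60) = 0.49 / √0.4980 = 0.49 / 0.7057 ≈ 0.69.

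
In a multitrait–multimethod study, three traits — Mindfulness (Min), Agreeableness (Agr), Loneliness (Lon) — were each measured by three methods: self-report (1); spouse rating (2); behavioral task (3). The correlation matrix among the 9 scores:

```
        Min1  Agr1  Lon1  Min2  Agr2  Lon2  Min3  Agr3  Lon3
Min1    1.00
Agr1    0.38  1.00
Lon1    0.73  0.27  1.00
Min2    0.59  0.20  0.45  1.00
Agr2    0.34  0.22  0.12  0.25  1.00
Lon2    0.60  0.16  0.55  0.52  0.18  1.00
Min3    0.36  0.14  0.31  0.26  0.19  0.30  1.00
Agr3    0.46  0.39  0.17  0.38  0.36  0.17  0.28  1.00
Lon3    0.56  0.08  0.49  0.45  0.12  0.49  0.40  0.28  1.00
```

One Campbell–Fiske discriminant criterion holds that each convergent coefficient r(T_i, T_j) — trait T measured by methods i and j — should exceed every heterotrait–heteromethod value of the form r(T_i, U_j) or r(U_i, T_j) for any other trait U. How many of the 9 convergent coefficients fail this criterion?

Each convergent coefficient versus the relevant comparison correlations:
Min (methods 1·2): 0.59 vs {0.34, 0.20, 0.60, 0.45} → fail.
Min (methods 1·3): 0.36 vs {0.46, 0.14, 0.56, 0.31} → fail.
Min (methods 2·3): 0.26 vs {0.38, 0.19, 0.45, 0.30} → fail.
Agr (methods 1·2): 0.22 vs {0.20, 0.34, 0.16, 0.12} → fail.
Agr (methods 1·3): 0.39 vs {0.14, 0.46, 0.08, 0.17} → fail.
Agr (methods 2·3): 0.36 vs {0.19, 0.38, 0.12, 0.17} → fail.
Lon (methods 1·2): 0.55 vs {0.45, 0.60, 0.12, 0.16} → fail.
Lon (methods 1·3): 0.49 vs {0.31, 0.56, 0.17, 0.08} → fail.
Lon (methods 2·3): 0.49 vs {0.30, 0.45, 0.17, 0.12} → pass.
8 of 9 fail.

8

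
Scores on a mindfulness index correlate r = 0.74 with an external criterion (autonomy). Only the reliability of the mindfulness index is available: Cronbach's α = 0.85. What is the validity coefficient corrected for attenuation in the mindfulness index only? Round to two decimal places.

0.80

Single correction: r_c = r_obs / √r_xx = 0.74 / √0.85 = 0.74 / 0.9220 ≈ 0.80.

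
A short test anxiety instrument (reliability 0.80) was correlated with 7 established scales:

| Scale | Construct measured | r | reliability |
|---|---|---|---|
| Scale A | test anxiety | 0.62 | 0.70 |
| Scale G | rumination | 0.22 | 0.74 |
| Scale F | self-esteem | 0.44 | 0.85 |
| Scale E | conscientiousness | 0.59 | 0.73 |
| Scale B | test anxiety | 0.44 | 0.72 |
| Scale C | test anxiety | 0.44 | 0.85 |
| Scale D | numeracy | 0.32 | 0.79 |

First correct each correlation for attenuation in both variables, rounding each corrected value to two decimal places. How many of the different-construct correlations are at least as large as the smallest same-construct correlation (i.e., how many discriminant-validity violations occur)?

2

Disattenuated r (r / √(r_scale · r_new)):
  Scale A (conv): 0.62 / √(0.70·0.80) = 0.83
  Scale G (disc): 0.22 / √(0.74·0.80) = 0.29
  Scale F (disc): 0.44 / √(0.85·0.80) = 0.53
  Scale E (disc): 0.59 / √(0.73·0.80) = 0.77
  Scale B (conv): 0.44 / √(0.72·0.80) = 0.58
  Scale C (conv): 0.44 / √(0.85·0.80) = 0.53
  Scale D (disc): 0.32 / √(0.79·0.80) = 0.40
Smallest convergent = 0.53. Discriminant values: 0.29, 0.53, 0.77, 0.40; count ≥ 0.53 → 2.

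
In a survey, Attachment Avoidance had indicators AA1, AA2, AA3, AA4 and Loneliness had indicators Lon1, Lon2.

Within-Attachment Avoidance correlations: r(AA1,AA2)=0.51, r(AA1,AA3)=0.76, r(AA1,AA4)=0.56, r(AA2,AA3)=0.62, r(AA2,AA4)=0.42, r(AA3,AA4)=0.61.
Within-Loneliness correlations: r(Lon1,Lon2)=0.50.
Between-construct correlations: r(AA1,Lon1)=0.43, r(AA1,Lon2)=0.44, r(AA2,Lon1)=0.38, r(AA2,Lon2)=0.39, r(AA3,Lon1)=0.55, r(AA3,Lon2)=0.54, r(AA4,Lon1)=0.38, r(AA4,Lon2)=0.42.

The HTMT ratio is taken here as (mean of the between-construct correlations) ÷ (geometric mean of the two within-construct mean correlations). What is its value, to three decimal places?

0.819

Mean between = 3.53/8 = 0.4413.
Mean within-AA = 3.48/6 = 0.5800; mean within-Lon = 0.50/1 = 0.5000.
Geometric mean = √(0.5800 × 0.5000) = 0.5385.
HTMT = 0.4413 / 0.5385 = 0.819.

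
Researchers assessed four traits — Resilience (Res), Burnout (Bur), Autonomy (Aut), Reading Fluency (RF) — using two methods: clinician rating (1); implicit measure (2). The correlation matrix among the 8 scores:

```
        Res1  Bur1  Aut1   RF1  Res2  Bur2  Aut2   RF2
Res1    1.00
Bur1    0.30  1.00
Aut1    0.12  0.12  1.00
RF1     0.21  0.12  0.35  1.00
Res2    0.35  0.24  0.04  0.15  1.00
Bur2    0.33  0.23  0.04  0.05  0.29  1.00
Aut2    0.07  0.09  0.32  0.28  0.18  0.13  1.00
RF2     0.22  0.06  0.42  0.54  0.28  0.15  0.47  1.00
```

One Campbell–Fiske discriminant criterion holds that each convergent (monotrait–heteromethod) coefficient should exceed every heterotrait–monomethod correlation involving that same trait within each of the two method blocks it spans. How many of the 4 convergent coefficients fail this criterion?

Convergent coefficients and their comparison sets:
Res (methods 1·2): 0.35 vs {0.30, 0.29, 0.12, 0.18, 0.21, 0.28} → pass.
Bur (methods 1·2): 0.23 vs {0.30, 0.29, 0.12, 0.13, 0.12, 0.15} → fail.
Aut (methods 1·2): 0.32 vs {0.12, 0.18, 0.12, 0.13, 0.35, 0.47} → fail.
RF (methods 1·2): 0.54 vs {0.21, 0.28, 0.12, 0.15, 0.35, 0.47} → pass.
2 of 4 fail.

2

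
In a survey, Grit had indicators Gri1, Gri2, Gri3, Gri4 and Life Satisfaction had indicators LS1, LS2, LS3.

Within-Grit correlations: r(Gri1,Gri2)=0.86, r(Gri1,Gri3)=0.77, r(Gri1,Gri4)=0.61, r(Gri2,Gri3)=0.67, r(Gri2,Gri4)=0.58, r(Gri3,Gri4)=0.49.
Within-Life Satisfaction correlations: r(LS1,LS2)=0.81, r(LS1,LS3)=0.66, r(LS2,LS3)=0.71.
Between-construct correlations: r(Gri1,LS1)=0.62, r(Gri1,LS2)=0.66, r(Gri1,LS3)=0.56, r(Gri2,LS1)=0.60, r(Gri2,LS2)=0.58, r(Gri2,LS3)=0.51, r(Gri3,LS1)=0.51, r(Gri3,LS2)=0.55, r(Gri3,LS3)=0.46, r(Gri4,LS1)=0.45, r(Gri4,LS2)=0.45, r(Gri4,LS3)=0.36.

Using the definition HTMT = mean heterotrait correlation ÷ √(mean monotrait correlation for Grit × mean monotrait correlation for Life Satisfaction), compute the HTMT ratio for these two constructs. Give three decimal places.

Mean heterotrait r = 6.31/12 = 0.5258.
Mean within-Gri = 3.98/6 = 0.6633; mean within-LS = 2.18/3 = 0.7267.
Geometric mean = √(0.6633 × 0.7267) = 0.6943.
HTMT = 0.5258 / 0.6943 = 0.757.

0.757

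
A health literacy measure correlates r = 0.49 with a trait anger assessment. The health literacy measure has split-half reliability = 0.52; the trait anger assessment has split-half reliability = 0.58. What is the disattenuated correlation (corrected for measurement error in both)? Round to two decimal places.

r_true = r_obs / √(r_xx · r_yy) = 0.49 / √(0.52 × 0.58) = 0.49 / √0.3016 = 0.49 / 0.5492 ≈ 0.89.

0.89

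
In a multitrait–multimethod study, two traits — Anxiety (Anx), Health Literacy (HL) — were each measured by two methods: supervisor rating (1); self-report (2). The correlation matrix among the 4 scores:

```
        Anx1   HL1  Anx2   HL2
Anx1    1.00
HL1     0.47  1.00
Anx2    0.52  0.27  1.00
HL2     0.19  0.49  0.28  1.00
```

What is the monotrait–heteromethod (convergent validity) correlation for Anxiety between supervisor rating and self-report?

0.52

Same trait (Anx), different methods: r(Anx1, Anx2) = 0.52.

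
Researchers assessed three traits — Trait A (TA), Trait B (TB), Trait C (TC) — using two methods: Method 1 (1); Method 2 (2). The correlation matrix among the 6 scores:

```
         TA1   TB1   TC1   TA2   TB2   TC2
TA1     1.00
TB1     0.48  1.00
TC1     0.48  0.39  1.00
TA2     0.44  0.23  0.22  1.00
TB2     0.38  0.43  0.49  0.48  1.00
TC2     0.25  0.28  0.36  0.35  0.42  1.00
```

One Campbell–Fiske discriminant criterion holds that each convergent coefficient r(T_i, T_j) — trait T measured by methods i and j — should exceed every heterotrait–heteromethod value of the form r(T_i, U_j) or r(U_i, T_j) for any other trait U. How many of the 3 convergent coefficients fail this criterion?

2

Checking each validity diagonal entry against its comparison values:
TA (methods 1·2): 0.44 vs {0.38, 0.23, 0.25, 0.22} → pass.
TB (methods 1·2): 0.43 vs {0.23, 0.38, 0.28, 0.49} → fail.
TC (methods 1·2): 0.36 vs {0.22, 0.25, 0.49, 0.28} → fail.
2 of 3 fail.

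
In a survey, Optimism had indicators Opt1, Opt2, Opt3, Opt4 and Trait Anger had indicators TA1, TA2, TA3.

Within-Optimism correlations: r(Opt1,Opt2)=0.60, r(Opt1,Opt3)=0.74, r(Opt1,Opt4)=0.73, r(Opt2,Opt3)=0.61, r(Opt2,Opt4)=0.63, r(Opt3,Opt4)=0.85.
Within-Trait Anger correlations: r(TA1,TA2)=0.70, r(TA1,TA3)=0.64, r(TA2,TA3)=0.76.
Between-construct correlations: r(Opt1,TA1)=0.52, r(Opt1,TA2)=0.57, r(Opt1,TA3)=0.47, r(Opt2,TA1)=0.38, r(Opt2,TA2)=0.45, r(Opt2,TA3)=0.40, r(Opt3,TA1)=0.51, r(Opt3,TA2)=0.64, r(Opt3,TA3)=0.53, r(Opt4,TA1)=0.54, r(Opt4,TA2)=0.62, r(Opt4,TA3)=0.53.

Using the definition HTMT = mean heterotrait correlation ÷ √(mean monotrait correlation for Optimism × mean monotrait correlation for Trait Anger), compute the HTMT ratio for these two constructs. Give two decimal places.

Between-construct mean = 6.16/12 = 0.5133.
Mean within-Opt = 4.16/6 = 0.6933; mean within-TA = 2.10/3 = 0.7000.
Geometric mean = √(0.6933 × 0.7000) = 0.6966.
HTMT = 0.5133 / 0.6966 = 0.74.

0.74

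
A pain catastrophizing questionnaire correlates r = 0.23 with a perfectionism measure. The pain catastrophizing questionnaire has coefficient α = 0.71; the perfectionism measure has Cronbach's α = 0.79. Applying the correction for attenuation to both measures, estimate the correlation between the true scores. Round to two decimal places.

0.31

r_true = r_obs / √(r_xx · r_yy) = 0.23 / √(0.71 × 0.79) = 0.23 / √0.5609 = 0.23 / 0.7489 ≈ 0.31.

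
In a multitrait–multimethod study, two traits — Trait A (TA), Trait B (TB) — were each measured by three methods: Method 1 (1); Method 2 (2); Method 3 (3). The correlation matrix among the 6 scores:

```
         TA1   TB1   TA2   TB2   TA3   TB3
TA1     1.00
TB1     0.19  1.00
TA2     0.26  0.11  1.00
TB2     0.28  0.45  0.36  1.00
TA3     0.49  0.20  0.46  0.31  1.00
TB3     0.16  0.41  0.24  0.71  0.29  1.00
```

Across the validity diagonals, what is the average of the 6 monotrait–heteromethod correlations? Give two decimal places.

Convergent values: 0.26, 0.49, 0.46, 0.45, 0.41, 0.71; mean = 2.78/6 = 0.46.

0.46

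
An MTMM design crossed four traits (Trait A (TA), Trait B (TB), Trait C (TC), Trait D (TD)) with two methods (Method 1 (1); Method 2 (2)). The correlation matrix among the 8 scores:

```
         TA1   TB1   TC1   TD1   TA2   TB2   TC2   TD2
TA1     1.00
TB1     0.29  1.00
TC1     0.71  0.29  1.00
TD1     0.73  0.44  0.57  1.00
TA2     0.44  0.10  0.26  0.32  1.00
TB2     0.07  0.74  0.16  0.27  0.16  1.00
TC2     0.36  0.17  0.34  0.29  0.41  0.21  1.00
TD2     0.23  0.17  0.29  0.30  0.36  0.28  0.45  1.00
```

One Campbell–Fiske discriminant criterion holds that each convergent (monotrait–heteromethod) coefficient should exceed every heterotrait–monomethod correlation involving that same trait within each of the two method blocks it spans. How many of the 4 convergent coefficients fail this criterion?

3

Checking each validity diagonal entry against its comparison values:
TA (methods 1·2): 0.44 vs {0.29, 0.16, 0.71, 0.41, 0.73, 0.36} → fail.
TB (methods 1·2): 0.74 vs {0.29, 0.16, 0.29, 0.21, 0.44, 0.28} → pass.
TC (methods 1·2): 0.34 vs {0.71, 0.41, 0.29, 0.21, 0.57, 0.45} → fail.
TD (methods 1·2): 0.30 vs {0.73, 0.36, 0.44, 0.28, 0.57, 0.45} → fail.
3 of 4 fail.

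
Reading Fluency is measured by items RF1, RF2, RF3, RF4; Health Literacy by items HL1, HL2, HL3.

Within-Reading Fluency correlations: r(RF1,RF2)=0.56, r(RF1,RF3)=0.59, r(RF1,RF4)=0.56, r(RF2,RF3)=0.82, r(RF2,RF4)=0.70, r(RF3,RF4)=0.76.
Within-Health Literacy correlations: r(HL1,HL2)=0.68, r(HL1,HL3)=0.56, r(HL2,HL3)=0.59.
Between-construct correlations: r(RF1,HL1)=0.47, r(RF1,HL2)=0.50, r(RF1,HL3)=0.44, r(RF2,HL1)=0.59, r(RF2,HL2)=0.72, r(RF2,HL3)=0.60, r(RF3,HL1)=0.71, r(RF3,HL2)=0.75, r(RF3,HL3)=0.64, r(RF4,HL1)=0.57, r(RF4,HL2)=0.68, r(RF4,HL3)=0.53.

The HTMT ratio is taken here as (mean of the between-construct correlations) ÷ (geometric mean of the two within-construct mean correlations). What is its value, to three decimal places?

0.942

Mean between = 7.20/12 = 0.6000.
Mean within-RF = 3.99/6 = 0.6650; mean within-HL = 1.83/3 = 0.6100.
Geometric mean = √(0.6650 × 0.6100) = 0.6369.
HTMT = 0.6000 / 0.6369 = 0.942.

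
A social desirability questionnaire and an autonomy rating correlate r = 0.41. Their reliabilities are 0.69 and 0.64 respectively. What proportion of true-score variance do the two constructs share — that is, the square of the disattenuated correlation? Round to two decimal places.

Disattenuated r = 0.41 / √(0.69 × 0.64) = 0.41 / 0.6645 = 0.6170.
Shared true-score variance = 0.6170² = 0.3807 ≈ 0.38.

0.38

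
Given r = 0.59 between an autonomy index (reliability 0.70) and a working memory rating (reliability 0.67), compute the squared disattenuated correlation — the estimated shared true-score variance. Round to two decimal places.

0.74

Disattenuated r = 0.59 / √(0.70 × 0.67) = 0.59 / 0.6848 = 0.8616.
Shared true-score variance = 0.8616² = 0.7424 ≈ 0.74.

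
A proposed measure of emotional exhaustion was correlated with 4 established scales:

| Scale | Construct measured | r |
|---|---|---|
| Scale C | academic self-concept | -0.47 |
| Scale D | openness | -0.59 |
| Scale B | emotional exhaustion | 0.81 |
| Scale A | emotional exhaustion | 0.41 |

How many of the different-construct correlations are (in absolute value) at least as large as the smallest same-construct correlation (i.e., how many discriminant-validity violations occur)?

2

Convergent (same construct = emotional exhaustion): Scale B, Scale A.
Smallest convergent = 0.41. Discriminant |r|: 0.47, 0.59; count ≥ 0.41 → 2.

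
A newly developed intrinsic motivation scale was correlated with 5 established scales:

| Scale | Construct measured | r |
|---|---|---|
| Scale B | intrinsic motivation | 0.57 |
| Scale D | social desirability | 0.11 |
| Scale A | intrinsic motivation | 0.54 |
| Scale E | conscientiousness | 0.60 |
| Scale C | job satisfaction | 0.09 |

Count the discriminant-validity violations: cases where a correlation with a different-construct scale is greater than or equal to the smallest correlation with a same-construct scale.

Convergent (same construct = intrinsic motivation): Scale B, Scale A.
Smallest convergent = 0.54. Discriminant values: 0.11, 0.60, 0.09; count ≥ 0.54 → 1.

1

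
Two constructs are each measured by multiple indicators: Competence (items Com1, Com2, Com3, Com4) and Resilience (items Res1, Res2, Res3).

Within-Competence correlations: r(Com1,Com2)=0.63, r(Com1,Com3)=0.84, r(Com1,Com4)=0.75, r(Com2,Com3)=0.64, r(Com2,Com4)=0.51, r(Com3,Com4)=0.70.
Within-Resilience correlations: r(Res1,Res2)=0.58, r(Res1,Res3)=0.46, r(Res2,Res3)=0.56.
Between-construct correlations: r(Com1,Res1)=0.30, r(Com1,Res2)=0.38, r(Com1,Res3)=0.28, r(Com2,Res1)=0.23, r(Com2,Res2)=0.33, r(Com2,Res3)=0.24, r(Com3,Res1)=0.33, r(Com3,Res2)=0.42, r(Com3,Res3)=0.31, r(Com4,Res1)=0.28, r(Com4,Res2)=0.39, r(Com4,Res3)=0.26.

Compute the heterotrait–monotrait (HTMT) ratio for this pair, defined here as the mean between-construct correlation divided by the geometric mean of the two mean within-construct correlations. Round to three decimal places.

Mean heterotrait r = 3.75/12 = 0.3125.
Mean within-Com = 4.07/6 = 0.6783; mean within-Res = 1.60/3 = 0.5333.
Geometric mean = √(0.6783 × 0.5333) = 0.6014.
HTMT = 0.3125 / 0.6014 = 0.520.

0.520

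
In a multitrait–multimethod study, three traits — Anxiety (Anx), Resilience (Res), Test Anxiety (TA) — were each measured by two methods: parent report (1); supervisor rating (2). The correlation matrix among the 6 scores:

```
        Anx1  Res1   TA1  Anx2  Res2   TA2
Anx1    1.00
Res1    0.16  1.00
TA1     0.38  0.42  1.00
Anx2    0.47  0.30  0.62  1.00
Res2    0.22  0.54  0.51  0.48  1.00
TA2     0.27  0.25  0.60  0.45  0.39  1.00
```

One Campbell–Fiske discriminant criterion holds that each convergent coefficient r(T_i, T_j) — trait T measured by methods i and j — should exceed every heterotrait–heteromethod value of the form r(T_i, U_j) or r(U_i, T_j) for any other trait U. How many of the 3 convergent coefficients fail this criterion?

2

Checking each validity diagonal entry against its comparison values:
Anx (methods 1·2): 0.47 vs {0.22, 0.30, 0.27, 0.62} → fail.
Res (methods 1·2): 0.54 vs {0.30, 0.22, 0.25, 0.51} → pass.
TA (methods 1·2): 0.60 vs {0.62, 0.27, 0.51, 0.25} → fail.
2 of 3 fail.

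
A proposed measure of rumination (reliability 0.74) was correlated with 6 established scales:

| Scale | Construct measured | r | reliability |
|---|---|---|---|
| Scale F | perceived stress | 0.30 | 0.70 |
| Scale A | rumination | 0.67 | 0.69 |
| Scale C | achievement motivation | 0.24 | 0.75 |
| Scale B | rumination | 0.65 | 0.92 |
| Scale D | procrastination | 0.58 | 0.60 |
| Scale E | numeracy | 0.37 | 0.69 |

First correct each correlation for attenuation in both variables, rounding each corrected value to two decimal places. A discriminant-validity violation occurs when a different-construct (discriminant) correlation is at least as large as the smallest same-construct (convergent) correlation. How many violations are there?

Disattenuated r (r / √(r_scale · r_new)):
  Scale F (disc): 0.30 / √(0.70·0.74) = 0.42
  Scale A (conv): 0.67 / √(0.69·0.74) = 0.94
  Scale C (disc): 0.24 / √(0.75·0.74) = 0.32
  Scale B (conv): 0.65 / √(0.92·0.74) = 0.79
  Scale D (disc): 0.58 / √(0.60·0.74) = 0.87
  Scale E (disc): 0.37 / √(0.69·0.74) = 0.52
Smallest convergent = 0.79. Discriminant values: 0.42, 0.32, 0.87, 0.52; count ≥ 0.79 → 1.

1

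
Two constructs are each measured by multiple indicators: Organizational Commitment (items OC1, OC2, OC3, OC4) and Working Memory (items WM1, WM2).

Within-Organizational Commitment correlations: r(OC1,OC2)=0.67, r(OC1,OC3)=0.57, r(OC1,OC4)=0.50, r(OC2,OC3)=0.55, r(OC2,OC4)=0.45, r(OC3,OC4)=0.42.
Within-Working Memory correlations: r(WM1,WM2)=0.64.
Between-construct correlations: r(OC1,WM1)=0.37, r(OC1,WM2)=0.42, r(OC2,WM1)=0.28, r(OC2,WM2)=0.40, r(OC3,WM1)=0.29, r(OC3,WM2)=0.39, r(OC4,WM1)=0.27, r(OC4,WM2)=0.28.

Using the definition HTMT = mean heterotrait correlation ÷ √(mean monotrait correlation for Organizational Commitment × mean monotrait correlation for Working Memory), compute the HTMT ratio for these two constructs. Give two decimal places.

Between-construct mean = 2.70/8 = 0.3375.
Mean within-OC = 3.16/6 = 0.5267; mean within-WM = 0.64/1 = 0.6400.
Geometric mean = √(0.5267 × 0.6400) = 0.5806.
HTMT = 0.3375 / 0.5806 = 0.58.

0.58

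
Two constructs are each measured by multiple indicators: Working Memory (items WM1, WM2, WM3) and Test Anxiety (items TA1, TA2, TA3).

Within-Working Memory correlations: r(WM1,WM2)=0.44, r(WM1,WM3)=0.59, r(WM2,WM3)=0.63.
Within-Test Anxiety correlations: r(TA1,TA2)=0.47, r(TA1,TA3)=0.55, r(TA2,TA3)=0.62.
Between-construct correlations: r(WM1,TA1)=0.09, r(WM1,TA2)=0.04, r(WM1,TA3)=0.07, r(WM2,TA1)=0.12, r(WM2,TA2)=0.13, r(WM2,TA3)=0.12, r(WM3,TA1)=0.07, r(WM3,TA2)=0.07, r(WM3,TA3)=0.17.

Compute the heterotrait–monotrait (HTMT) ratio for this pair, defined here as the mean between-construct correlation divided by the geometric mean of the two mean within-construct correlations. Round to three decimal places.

0.178

Mean heterotrait r = 0.88/9 = 0.0978.
Mean within-WM = 1.66/3 = 0.5533; mean within-TA = 1.64/3 = 0.5467.
Geometric mean = √(0.5533 × 0.5467) = 0.5500.
HTMT = 0.0978 / 0.5500 = 0.178.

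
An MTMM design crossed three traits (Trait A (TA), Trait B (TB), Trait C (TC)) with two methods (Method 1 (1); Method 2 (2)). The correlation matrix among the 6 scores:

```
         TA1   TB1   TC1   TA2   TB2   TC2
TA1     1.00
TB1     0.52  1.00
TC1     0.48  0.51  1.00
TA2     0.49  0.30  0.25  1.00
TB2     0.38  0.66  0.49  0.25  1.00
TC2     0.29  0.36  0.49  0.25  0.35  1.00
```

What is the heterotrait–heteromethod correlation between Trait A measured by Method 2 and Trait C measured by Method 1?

0.25

Different traits and methods: r(TA2, TC1) = 0.25.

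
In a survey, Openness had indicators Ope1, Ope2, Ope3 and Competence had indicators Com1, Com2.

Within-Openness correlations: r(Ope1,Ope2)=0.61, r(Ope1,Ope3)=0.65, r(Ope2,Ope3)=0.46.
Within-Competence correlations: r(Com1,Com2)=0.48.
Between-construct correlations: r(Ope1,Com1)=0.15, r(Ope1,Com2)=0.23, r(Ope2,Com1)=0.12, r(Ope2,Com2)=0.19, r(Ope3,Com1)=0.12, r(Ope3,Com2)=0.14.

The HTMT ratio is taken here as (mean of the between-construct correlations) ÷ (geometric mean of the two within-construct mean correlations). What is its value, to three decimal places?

0.302

Mean between = 0.95/6 = 0.1583.
Mean within-Ope = 1.72/3 = 0.5733; mean within-Com = 0.48/1 = 0.4800.
Geometric mean = √(0.5733 × 0.4800) = 0.5246.
HTMT = 0.1583 / 0.5246 = 0.302.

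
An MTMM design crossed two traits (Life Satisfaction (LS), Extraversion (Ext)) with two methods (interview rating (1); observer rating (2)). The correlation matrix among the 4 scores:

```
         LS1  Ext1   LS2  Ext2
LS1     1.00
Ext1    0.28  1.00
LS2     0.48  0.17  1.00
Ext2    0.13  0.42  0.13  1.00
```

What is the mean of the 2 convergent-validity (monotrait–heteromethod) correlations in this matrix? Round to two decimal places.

0.45

Convergent values: 0.48, 0.42; mean = 0.90/2 = 0.45.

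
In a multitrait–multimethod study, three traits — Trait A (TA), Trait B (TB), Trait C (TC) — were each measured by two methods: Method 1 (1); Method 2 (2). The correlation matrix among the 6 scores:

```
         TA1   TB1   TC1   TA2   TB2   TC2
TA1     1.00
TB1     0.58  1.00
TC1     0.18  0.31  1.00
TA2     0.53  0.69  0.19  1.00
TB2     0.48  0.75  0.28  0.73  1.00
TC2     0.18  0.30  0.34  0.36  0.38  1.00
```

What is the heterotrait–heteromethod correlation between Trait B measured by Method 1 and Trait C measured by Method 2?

Different traits and methods: r(TB1, TC2) = 0.30.

0.30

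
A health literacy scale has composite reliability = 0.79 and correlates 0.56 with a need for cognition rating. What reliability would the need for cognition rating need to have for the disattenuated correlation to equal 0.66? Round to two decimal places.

r_true = r_obs / √(r_xx · r_yy) ⇒ 0.66 = 0.56 / √(0.79 · r_yy).
√(0.79 · r_yy) = 0.56 / 0.66 = 0.8485; 0.79 · r_yy = 0.7200; r_yy = 0.7200 / 0.79 ≈ 0.91.

0.91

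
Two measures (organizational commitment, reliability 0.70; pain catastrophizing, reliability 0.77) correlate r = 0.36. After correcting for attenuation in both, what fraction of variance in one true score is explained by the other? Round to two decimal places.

0.24

Disattenuated r = 0.36 / √(0.70 × 0.77) = 0.36 / 0.7342 = 0.4903.
Shared true-score variance = 0.4903² = 0.2404 ≈ 0.24.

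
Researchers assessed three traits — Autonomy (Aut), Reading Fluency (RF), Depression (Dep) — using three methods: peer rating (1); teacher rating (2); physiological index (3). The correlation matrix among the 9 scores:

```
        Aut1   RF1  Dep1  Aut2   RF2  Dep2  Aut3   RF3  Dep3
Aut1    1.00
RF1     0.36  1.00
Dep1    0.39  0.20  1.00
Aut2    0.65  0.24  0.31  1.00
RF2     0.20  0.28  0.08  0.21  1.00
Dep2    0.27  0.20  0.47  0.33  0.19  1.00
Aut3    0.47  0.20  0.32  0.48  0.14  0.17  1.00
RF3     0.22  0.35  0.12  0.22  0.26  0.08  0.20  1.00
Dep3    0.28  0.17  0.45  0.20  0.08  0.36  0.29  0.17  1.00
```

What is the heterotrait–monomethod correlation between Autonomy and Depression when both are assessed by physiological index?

Different traits, same method: r(Aut3, Dep3) = 0.29.

0.29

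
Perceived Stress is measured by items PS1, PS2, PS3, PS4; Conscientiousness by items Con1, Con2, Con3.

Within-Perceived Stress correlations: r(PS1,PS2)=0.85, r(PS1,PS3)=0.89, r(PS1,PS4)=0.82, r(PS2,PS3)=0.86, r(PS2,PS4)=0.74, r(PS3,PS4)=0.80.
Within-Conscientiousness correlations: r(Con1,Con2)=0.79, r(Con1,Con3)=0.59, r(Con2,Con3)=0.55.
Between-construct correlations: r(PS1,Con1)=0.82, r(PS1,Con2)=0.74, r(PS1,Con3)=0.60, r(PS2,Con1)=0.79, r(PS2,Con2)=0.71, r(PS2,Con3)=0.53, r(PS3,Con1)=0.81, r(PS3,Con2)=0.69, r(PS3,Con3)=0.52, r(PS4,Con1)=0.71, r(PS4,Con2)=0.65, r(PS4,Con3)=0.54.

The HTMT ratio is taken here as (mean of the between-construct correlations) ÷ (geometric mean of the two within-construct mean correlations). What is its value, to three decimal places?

Mean between = 8.11/12 = 0.6758.
Mean within-PS = 4.96/6 = 0.8267; mean within-Con = 1.93/3 = 0.6433.
Geometric mean = √(0.8267 × 0.6433) = 0.7293.
HTMT = 0.6758 / 0.7293 = 0.927.

0.927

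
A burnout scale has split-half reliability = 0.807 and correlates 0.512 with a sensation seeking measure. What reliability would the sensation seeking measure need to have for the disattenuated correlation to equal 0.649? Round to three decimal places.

r_true = r_obs / √(r_xx · r_yy) ⇒ 0.649 = 0.512 / √(0.807 · r_yy).
√(0.807 · r_yy) = 0.512 / 0.649 = 0.7889; 0.807 · r_yy = 0.6224; r_yy = 0.6224 / 0.807 ≈ 0.771.

0.771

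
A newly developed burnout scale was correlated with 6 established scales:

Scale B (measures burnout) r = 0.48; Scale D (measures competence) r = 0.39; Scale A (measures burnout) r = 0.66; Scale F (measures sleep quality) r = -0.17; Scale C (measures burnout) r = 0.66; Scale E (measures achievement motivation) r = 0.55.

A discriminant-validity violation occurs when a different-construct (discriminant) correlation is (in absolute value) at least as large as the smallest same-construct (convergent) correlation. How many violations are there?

1

Convergent (same construct = burnout): Scale B, Scale A, Scale C.
Smallest convergent = 0.48. Discriminant |r|: 0.39, 0.17, 0.55; count ≥ 0.48 → 1.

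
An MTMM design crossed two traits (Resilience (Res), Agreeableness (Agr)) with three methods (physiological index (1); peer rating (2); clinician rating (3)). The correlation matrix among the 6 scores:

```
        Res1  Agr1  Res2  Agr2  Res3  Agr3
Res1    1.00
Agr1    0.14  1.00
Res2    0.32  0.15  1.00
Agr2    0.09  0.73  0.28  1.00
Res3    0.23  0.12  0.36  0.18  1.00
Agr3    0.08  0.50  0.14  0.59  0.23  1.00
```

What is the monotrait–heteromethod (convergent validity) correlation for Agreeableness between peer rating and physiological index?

Same trait (Agr), different methods: r(Agr2, Agr1) = 0.73.

0.73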